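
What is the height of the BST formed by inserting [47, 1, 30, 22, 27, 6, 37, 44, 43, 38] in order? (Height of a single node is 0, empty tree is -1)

Insertion order: [47, 1, 30, 22, 27, 6, 37, 44, 43, 38]
Tree (level-order array): [47, 1, None, None, 30, 22, 37, 6, 27, None, 44, None, None, None, None, 43, None, 38]
Compute height bottom-up (empty subtree = -1):
  height(6) = 1 + max(-1, -1) = 0
  height(27) = 1 + max(-1, -1) = 0
  height(22) = 1 + max(0, 0) = 1
  height(38) = 1 + max(-1, -1) = 0
  height(43) = 1 + max(0, -1) = 1
  height(44) = 1 + max(1, -1) = 2
  height(37) = 1 + max(-1, 2) = 3
  height(30) = 1 + max(1, 3) = 4
  height(1) = 1 + max(-1, 4) = 5
  height(47) = 1 + max(5, -1) = 6
Height = 6


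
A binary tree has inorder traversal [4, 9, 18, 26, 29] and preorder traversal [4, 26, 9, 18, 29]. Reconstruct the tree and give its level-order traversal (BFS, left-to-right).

Inorder:  [4, 9, 18, 26, 29]
Preorder: [4, 26, 9, 18, 29]
Algorithm: preorder visits root first, so consume preorder in order;
for each root, split the current inorder slice at that value into
left-subtree inorder and right-subtree inorder, then recurse.
Recursive splits:
  root=4; inorder splits into left=[], right=[9, 18, 26, 29]
  root=26; inorder splits into left=[9, 18], right=[29]
  root=9; inorder splits into left=[], right=[18]
  root=18; inorder splits into left=[], right=[]
  root=29; inorder splits into left=[], right=[]
Reconstructed level-order: [4, 26, 9, 29, 18]


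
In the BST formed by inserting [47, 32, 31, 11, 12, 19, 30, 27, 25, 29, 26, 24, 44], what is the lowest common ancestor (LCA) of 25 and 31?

Tree insertion order: [47, 32, 31, 11, 12, 19, 30, 27, 25, 29, 26, 24, 44]
Tree (level-order array): [47, 32, None, 31, 44, 11, None, None, None, None, 12, None, 19, None, 30, 27, None, 25, 29, 24, 26]
In a BST, the LCA of p=25, q=31 is the first node v on the
root-to-leaf path with p <= v <= q (go left if both < v, right if both > v).
Walk from root:
  at 47: both 25 and 31 < 47, go left
  at 32: both 25 and 31 < 32, go left
  at 31: 25 <= 31 <= 31, this is the LCA
LCA = 31


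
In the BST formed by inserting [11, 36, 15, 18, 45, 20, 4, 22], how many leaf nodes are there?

Tree built from: [11, 36, 15, 18, 45, 20, 4, 22]
Tree (level-order array): [11, 4, 36, None, None, 15, 45, None, 18, None, None, None, 20, None, 22]
Rule: A leaf has 0 children.
Per-node child counts:
  node 11: 2 child(ren)
  node 4: 0 child(ren)
  node 36: 2 child(ren)
  node 15: 1 child(ren)
  node 18: 1 child(ren)
  node 20: 1 child(ren)
  node 22: 0 child(ren)
  node 45: 0 child(ren)
Matching nodes: [4, 22, 45]
Count of leaf nodes: 3


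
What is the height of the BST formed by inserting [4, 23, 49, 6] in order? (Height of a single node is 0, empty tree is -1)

Insertion order: [4, 23, 49, 6]
Tree (level-order array): [4, None, 23, 6, 49]
Compute height bottom-up (empty subtree = -1):
  height(6) = 1 + max(-1, -1) = 0
  height(49) = 1 + max(-1, -1) = 0
  height(23) = 1 + max(0, 0) = 1
  height(4) = 1 + max(-1, 1) = 2
Height = 2


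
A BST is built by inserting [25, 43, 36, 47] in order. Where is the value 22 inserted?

Starting tree (level order): [25, None, 43, 36, 47]
Insertion path: 25
Result: insert 22 as left child of 25
Final tree (level order): [25, 22, 43, None, None, 36, 47]


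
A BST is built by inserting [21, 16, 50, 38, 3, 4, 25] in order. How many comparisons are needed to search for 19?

Search path for 19: 21 -> 16
Found: False
Comparisons: 2


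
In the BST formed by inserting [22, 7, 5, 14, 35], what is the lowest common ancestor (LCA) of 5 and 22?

Tree insertion order: [22, 7, 5, 14, 35]
Tree (level-order array): [22, 7, 35, 5, 14]
In a BST, the LCA of p=5, q=22 is the first node v on the
root-to-leaf path with p <= v <= q (go left if both < v, right if both > v).
Walk from root:
  at 22: 5 <= 22 <= 22, this is the LCA
LCA = 22


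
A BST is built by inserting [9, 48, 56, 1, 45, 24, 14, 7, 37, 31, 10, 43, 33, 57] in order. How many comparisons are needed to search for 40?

Search path for 40: 9 -> 48 -> 45 -> 24 -> 37 -> 43
Found: False
Comparisons: 6


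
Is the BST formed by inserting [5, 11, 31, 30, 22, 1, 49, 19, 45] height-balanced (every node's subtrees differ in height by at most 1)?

Tree (level-order array): [5, 1, 11, None, None, None, 31, 30, 49, 22, None, 45, None, 19]
Definition: a tree is height-balanced if, at every node, |h(left) - h(right)| <= 1 (empty subtree has height -1).
Bottom-up per-node check:
  node 1: h_left=-1, h_right=-1, diff=0 [OK], height=0
  node 19: h_left=-1, h_right=-1, diff=0 [OK], height=0
  node 22: h_left=0, h_right=-1, diff=1 [OK], height=1
  node 30: h_left=1, h_right=-1, diff=2 [FAIL (|1--1|=2 > 1)], height=2
  node 45: h_left=-1, h_right=-1, diff=0 [OK], height=0
  node 49: h_left=0, h_right=-1, diff=1 [OK], height=1
  node 31: h_left=2, h_right=1, diff=1 [OK], height=3
  node 11: h_left=-1, h_right=3, diff=4 [FAIL (|-1-3|=4 > 1)], height=4
  node 5: h_left=0, h_right=4, diff=4 [FAIL (|0-4|=4 > 1)], height=5
Node 30 violates the condition: |1 - -1| = 2 > 1.
Result: Not balanced


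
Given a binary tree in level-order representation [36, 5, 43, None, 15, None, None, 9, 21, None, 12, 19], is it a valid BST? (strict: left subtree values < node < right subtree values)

Level-order array: [36, 5, 43, None, 15, None, None, 9, 21, None, 12, 19]
Validate using subtree bounds (lo, hi): at each node, require lo < value < hi,
then recurse left with hi=value and right with lo=value.
Preorder trace (stopping at first violation):
  at node 36 with bounds (-inf, +inf): OK
  at node 5 with bounds (-inf, 36): OK
  at node 15 with bounds (5, 36): OK
  at node 9 with bounds (5, 15): OK
  at node 12 with bounds (9, 15): OK
  at node 21 with bounds (15, 36): OK
  at node 19 with bounds (15, 21): OK
  at node 43 with bounds (36, +inf): OK
No violation found at any node.
Result: Valid BST


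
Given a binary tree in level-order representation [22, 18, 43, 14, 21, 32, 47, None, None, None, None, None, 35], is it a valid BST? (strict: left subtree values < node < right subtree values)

Level-order array: [22, 18, 43, 14, 21, 32, 47, None, None, None, None, None, 35]
Validate using subtree bounds (lo, hi): at each node, require lo < value < hi,
then recurse left with hi=value and right with lo=value.
Preorder trace (stopping at first violation):
  at node 22 with bounds (-inf, +inf): OK
  at node 18 with bounds (-inf, 22): OK
  at node 14 with bounds (-inf, 18): OK
  at node 21 with bounds (18, 22): OK
  at node 43 with bounds (22, +inf): OK
  at node 32 with bounds (22, 43): OK
  at node 35 with bounds (32, 43): OK
  at node 47 with bounds (43, +inf): OK
No violation found at any node.
Result: Valid BST


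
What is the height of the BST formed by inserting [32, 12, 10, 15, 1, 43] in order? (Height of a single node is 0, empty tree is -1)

Insertion order: [32, 12, 10, 15, 1, 43]
Tree (level-order array): [32, 12, 43, 10, 15, None, None, 1]
Compute height bottom-up (empty subtree = -1):
  height(1) = 1 + max(-1, -1) = 0
  height(10) = 1 + max(0, -1) = 1
  height(15) = 1 + max(-1, -1) = 0
  height(12) = 1 + max(1, 0) = 2
  height(43) = 1 + max(-1, -1) = 0
  height(32) = 1 + max(2, 0) = 3
Height = 3


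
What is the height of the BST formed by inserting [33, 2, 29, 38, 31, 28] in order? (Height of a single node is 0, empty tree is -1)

Insertion order: [33, 2, 29, 38, 31, 28]
Tree (level-order array): [33, 2, 38, None, 29, None, None, 28, 31]
Compute height bottom-up (empty subtree = -1):
  height(28) = 1 + max(-1, -1) = 0
  height(31) = 1 + max(-1, -1) = 0
  height(29) = 1 + max(0, 0) = 1
  height(2) = 1 + max(-1, 1) = 2
  height(38) = 1 + max(-1, -1) = 0
  height(33) = 1 + max(2, 0) = 3
Height = 3


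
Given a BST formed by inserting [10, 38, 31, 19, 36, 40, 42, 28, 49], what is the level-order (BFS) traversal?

Tree insertion order: [10, 38, 31, 19, 36, 40, 42, 28, 49]
Tree (level-order array): [10, None, 38, 31, 40, 19, 36, None, 42, None, 28, None, None, None, 49]
BFS from the root, enqueuing left then right child of each popped node:
  queue [10] -> pop 10, enqueue [38], visited so far: [10]
  queue [38] -> pop 38, enqueue [31, 40], visited so far: [10, 38]
  queue [31, 40] -> pop 31, enqueue [19, 36], visited so far: [10, 38, 31]
  queue [40, 19, 36] -> pop 40, enqueue [42], visited so far: [10, 38, 31, 40]
  queue [19, 36, 42] -> pop 19, enqueue [28], visited so far: [10, 38, 31, 40, 19]
  queue [36, 42, 28] -> pop 36, enqueue [none], visited so far: [10, 38, 31, 40, 19, 36]
  queue [42, 28] -> pop 42, enqueue [49], visited so far: [10, 38, 31, 40, 19, 36, 42]
  queue [28, 49] -> pop 28, enqueue [none], visited so far: [10, 38, 31, 40, 19, 36, 42, 28]
  queue [49] -> pop 49, enqueue [none], visited so far: [10, 38, 31, 40, 19, 36, 42, 28, 49]
Result: [10, 38, 31, 40, 19, 36, 42, 28, 49]


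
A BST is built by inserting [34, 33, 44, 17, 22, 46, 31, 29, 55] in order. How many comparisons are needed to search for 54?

Search path for 54: 34 -> 44 -> 46 -> 55
Found: False
Comparisons: 4


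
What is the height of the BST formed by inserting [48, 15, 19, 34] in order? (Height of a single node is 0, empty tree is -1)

Insertion order: [48, 15, 19, 34]
Tree (level-order array): [48, 15, None, None, 19, None, 34]
Compute height bottom-up (empty subtree = -1):
  height(34) = 1 + max(-1, -1) = 0
  height(19) = 1 + max(-1, 0) = 1
  height(15) = 1 + max(-1, 1) = 2
  height(48) = 1 + max(2, -1) = 3
Height = 3


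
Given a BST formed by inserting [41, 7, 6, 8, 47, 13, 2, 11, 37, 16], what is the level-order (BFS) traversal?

Tree insertion order: [41, 7, 6, 8, 47, 13, 2, 11, 37, 16]
Tree (level-order array): [41, 7, 47, 6, 8, None, None, 2, None, None, 13, None, None, 11, 37, None, None, 16]
BFS from the root, enqueuing left then right child of each popped node:
  queue [41] -> pop 41, enqueue [7, 47], visited so far: [41]
  queue [7, 47] -> pop 7, enqueue [6, 8], visited so far: [41, 7]
  queue [47, 6, 8] -> pop 47, enqueue [none], visited so far: [41, 7, 47]
  queue [6, 8] -> pop 6, enqueue [2], visited so far: [41, 7, 47, 6]
  queue [8, 2] -> pop 8, enqueue [13], visited so far: [41, 7, 47, 6, 8]
  queue [2, 13] -> pop 2, enqueue [none], visited so far: [41, 7, 47, 6, 8, 2]
  queue [13] -> pop 13, enqueue [11, 37], visited so far: [41, 7, 47, 6, 8, 2, 13]
  queue [11, 37] -> pop 11, enqueue [none], visited so far: [41, 7, 47, 6, 8, 2, 13, 11]
  queue [37] -> pop 37, enqueue [16], visited so far: [41, 7, 47, 6, 8, 2, 13, 11, 37]
  queue [16] -> pop 16, enqueue [none], visited so far: [41, 7, 47, 6, 8, 2, 13, 11, 37, 16]
Result: [41, 7, 47, 6, 8, 2, 13, 11, 37, 16]


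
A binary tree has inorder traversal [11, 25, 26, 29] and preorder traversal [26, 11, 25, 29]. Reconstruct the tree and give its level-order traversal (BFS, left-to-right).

Inorder:  [11, 25, 26, 29]
Preorder: [26, 11, 25, 29]
Algorithm: preorder visits root first, so consume preorder in order;
for each root, split the current inorder slice at that value into
left-subtree inorder and right-subtree inorder, then recurse.
Recursive splits:
  root=26; inorder splits into left=[11, 25], right=[29]
  root=11; inorder splits into left=[], right=[25]
  root=25; inorder splits into left=[], right=[]
  root=29; inorder splits into left=[], right=[]
Reconstructed level-order: [26, 11, 29, 25]


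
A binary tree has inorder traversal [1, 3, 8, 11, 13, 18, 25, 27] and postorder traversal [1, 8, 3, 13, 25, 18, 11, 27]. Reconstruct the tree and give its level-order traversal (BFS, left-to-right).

Inorder:   [1, 3, 8, 11, 13, 18, 25, 27]
Postorder: [1, 8, 3, 13, 25, 18, 11, 27]
Algorithm: postorder visits root last, so walk postorder right-to-left;
each value is the root of the current inorder slice — split it at that
value, recurse on the right subtree first, then the left.
Recursive splits:
  root=27; inorder splits into left=[1, 3, 8, 11, 13, 18, 25], right=[]
  root=11; inorder splits into left=[1, 3, 8], right=[13, 18, 25]
  root=18; inorder splits into left=[13], right=[25]
  root=25; inorder splits into left=[], right=[]
  root=13; inorder splits into left=[], right=[]
  root=3; inorder splits into left=[1], right=[8]
  root=8; inorder splits into left=[], right=[]
  root=1; inorder splits into left=[], right=[]
Reconstructed level-order: [27, 11, 3, 18, 1, 8, 13, 25]


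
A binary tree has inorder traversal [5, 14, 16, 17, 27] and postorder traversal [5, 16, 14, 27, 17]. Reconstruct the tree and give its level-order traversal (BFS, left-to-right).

Inorder:   [5, 14, 16, 17, 27]
Postorder: [5, 16, 14, 27, 17]
Algorithm: postorder visits root last, so walk postorder right-to-left;
each value is the root of the current inorder slice — split it at that
value, recurse on the right subtree first, then the left.
Recursive splits:
  root=17; inorder splits into left=[5, 14, 16], right=[27]
  root=27; inorder splits into left=[], right=[]
  root=14; inorder splits into left=[5], right=[16]
  root=16; inorder splits into left=[], right=[]
  root=5; inorder splits into left=[], right=[]
Reconstructed level-order: [17, 14, 27, 5, 16]


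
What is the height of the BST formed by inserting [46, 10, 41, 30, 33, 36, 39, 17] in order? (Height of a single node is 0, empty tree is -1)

Insertion order: [46, 10, 41, 30, 33, 36, 39, 17]
Tree (level-order array): [46, 10, None, None, 41, 30, None, 17, 33, None, None, None, 36, None, 39]
Compute height bottom-up (empty subtree = -1):
  height(17) = 1 + max(-1, -1) = 0
  height(39) = 1 + max(-1, -1) = 0
  height(36) = 1 + max(-1, 0) = 1
  height(33) = 1 + max(-1, 1) = 2
  height(30) = 1 + max(0, 2) = 3
  height(41) = 1 + max(3, -1) = 4
  height(10) = 1 + max(-1, 4) = 5
  height(46) = 1 + max(5, -1) = 6
Height = 6


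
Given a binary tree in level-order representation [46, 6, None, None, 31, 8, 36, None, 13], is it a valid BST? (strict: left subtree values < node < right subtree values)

Level-order array: [46, 6, None, None, 31, 8, 36, None, 13]
Validate using subtree bounds (lo, hi): at each node, require lo < value < hi,
then recurse left with hi=value and right with lo=value.
Preorder trace (stopping at first violation):
  at node 46 with bounds (-inf, +inf): OK
  at node 6 with bounds (-inf, 46): OK
  at node 31 with bounds (6, 46): OK
  at node 8 with bounds (6, 31): OK
  at node 13 with bounds (8, 31): OK
  at node 36 with bounds (31, 46): OK
No violation found at any node.
Result: Valid BST


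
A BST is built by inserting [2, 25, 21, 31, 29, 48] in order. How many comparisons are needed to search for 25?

Search path for 25: 2 -> 25
Found: True
Comparisons: 2


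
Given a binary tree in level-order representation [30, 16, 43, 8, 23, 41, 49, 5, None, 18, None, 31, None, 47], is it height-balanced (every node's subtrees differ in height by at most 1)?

Tree (level-order array): [30, 16, 43, 8, 23, 41, 49, 5, None, 18, None, 31, None, 47]
Definition: a tree is height-balanced if, at every node, |h(left) - h(right)| <= 1 (empty subtree has height -1).
Bottom-up per-node check:
  node 5: h_left=-1, h_right=-1, diff=0 [OK], height=0
  node 8: h_left=0, h_right=-1, diff=1 [OK], height=1
  node 18: h_left=-1, h_right=-1, diff=0 [OK], height=0
  node 23: h_left=0, h_right=-1, diff=1 [OK], height=1
  node 16: h_left=1, h_right=1, diff=0 [OK], height=2
  node 31: h_left=-1, h_right=-1, diff=0 [OK], height=0
  node 41: h_left=0, h_right=-1, diff=1 [OK], height=1
  node 47: h_left=-1, h_right=-1, diff=0 [OK], height=0
  node 49: h_left=0, h_right=-1, diff=1 [OK], height=1
  node 43: h_left=1, h_right=1, diff=0 [OK], height=2
  node 30: h_left=2, h_right=2, diff=0 [OK], height=3
All nodes satisfy the balance condition.
Result: Balanced


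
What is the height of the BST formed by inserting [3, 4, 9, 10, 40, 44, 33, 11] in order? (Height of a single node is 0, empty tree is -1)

Insertion order: [3, 4, 9, 10, 40, 44, 33, 11]
Tree (level-order array): [3, None, 4, None, 9, None, 10, None, 40, 33, 44, 11]
Compute height bottom-up (empty subtree = -1):
  height(11) = 1 + max(-1, -1) = 0
  height(33) = 1 + max(0, -1) = 1
  height(44) = 1 + max(-1, -1) = 0
  height(40) = 1 + max(1, 0) = 2
  height(10) = 1 + max(-1, 2) = 3
  height(9) = 1 + max(-1, 3) = 4
  height(4) = 1 + max(-1, 4) = 5
  height(3) = 1 + max(-1, 5) = 6
Height = 6


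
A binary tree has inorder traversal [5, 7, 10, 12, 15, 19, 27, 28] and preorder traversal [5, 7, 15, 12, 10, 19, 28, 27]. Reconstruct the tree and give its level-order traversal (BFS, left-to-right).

Inorder:  [5, 7, 10, 12, 15, 19, 27, 28]
Preorder: [5, 7, 15, 12, 10, 19, 28, 27]
Algorithm: preorder visits root first, so consume preorder in order;
for each root, split the current inorder slice at that value into
left-subtree inorder and right-subtree inorder, then recurse.
Recursive splits:
  root=5; inorder splits into left=[], right=[7, 10, 12, 15, 19, 27, 28]
  root=7; inorder splits into left=[], right=[10, 12, 15, 19, 27, 28]
  root=15; inorder splits into left=[10, 12], right=[19, 27, 28]
  root=12; inorder splits into left=[10], right=[]
  root=10; inorder splits into left=[], right=[]
  root=19; inorder splits into left=[], right=[27, 28]
  root=28; inorder splits into left=[27], right=[]
  root=27; inorder splits into left=[], right=[]
Reconstructed level-order: [5, 7, 15, 12, 19, 10, 28, 27]


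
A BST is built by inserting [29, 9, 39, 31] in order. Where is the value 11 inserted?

Starting tree (level order): [29, 9, 39, None, None, 31]
Insertion path: 29 -> 9
Result: insert 11 as right child of 9
Final tree (level order): [29, 9, 39, None, 11, 31]


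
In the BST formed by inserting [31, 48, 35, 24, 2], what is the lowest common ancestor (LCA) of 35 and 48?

Tree insertion order: [31, 48, 35, 24, 2]
Tree (level-order array): [31, 24, 48, 2, None, 35]
In a BST, the LCA of p=35, q=48 is the first node v on the
root-to-leaf path with p <= v <= q (go left if both < v, right if both > v).
Walk from root:
  at 31: both 35 and 48 > 31, go right
  at 48: 35 <= 48 <= 48, this is the LCA
LCA = 48


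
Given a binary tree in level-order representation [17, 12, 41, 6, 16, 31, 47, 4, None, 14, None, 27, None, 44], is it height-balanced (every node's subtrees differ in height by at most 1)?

Tree (level-order array): [17, 12, 41, 6, 16, 31, 47, 4, None, 14, None, 27, None, 44]
Definition: a tree is height-balanced if, at every node, |h(left) - h(right)| <= 1 (empty subtree has height -1).
Bottom-up per-node check:
  node 4: h_left=-1, h_right=-1, diff=0 [OK], height=0
  node 6: h_left=0, h_right=-1, diff=1 [OK], height=1
  node 14: h_left=-1, h_right=-1, diff=0 [OK], height=0
  node 16: h_left=0, h_right=-1, diff=1 [OK], height=1
  node 12: h_left=1, h_right=1, diff=0 [OK], height=2
  node 27: h_left=-1, h_right=-1, diff=0 [OK], height=0
  node 31: h_left=0, h_right=-1, diff=1 [OK], height=1
  node 44: h_left=-1, h_right=-1, diff=0 [OK], height=0
  node 47: h_left=0, h_right=-1, diff=1 [OK], height=1
  node 41: h_left=1, h_right=1, diff=0 [OK], height=2
  node 17: h_left=2, h_right=2, diff=0 [OK], height=3
All nodes satisfy the balance condition.
Result: Balanced


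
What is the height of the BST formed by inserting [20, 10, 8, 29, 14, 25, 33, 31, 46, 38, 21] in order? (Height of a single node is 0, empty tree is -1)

Insertion order: [20, 10, 8, 29, 14, 25, 33, 31, 46, 38, 21]
Tree (level-order array): [20, 10, 29, 8, 14, 25, 33, None, None, None, None, 21, None, 31, 46, None, None, None, None, 38]
Compute height bottom-up (empty subtree = -1):
  height(8) = 1 + max(-1, -1) = 0
  height(14) = 1 + max(-1, -1) = 0
  height(10) = 1 + max(0, 0) = 1
  height(21) = 1 + max(-1, -1) = 0
  height(25) = 1 + max(0, -1) = 1
  height(31) = 1 + max(-1, -1) = 0
  height(38) = 1 + max(-1, -1) = 0
  height(46) = 1 + max(0, -1) = 1
  height(33) = 1 + max(0, 1) = 2
  height(29) = 1 + max(1, 2) = 3
  height(20) = 1 + max(1, 3) = 4
Height = 4


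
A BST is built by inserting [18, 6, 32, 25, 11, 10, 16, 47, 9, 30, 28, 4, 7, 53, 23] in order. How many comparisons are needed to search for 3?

Search path for 3: 18 -> 6 -> 4
Found: False
Comparisons: 3


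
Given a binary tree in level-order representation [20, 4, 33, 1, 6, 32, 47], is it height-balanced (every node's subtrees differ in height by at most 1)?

Tree (level-order array): [20, 4, 33, 1, 6, 32, 47]
Definition: a tree is height-balanced if, at every node, |h(left) - h(right)| <= 1 (empty subtree has height -1).
Bottom-up per-node check:
  node 1: h_left=-1, h_right=-1, diff=0 [OK], height=0
  node 6: h_left=-1, h_right=-1, diff=0 [OK], height=0
  node 4: h_left=0, h_right=0, diff=0 [OK], height=1
  node 32: h_left=-1, h_right=-1, diff=0 [OK], height=0
  node 47: h_left=-1, h_right=-1, diff=0 [OK], height=0
  node 33: h_left=0, h_right=0, diff=0 [OK], height=1
  node 20: h_left=1, h_right=1, diff=0 [OK], height=2
All nodes satisfy the balance condition.
Result: Balanced


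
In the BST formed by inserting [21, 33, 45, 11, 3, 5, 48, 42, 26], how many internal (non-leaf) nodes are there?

Tree built from: [21, 33, 45, 11, 3, 5, 48, 42, 26]
Tree (level-order array): [21, 11, 33, 3, None, 26, 45, None, 5, None, None, 42, 48]
Rule: An internal node has at least one child.
Per-node child counts:
  node 21: 2 child(ren)
  node 11: 1 child(ren)
  node 3: 1 child(ren)
  node 5: 0 child(ren)
  node 33: 2 child(ren)
  node 26: 0 child(ren)
  node 45: 2 child(ren)
  node 42: 0 child(ren)
  node 48: 0 child(ren)
Matching nodes: [21, 11, 3, 33, 45]
Count of internal (non-leaf) nodes: 5


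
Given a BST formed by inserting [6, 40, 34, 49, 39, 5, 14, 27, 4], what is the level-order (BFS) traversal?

Tree insertion order: [6, 40, 34, 49, 39, 5, 14, 27, 4]
Tree (level-order array): [6, 5, 40, 4, None, 34, 49, None, None, 14, 39, None, None, None, 27]
BFS from the root, enqueuing left then right child of each popped node:
  queue [6] -> pop 6, enqueue [5, 40], visited so far: [6]
  queue [5, 40] -> pop 5, enqueue [4], visited so far: [6, 5]
  queue [40, 4] -> pop 40, enqueue [34, 49], visited so far: [6, 5, 40]
  queue [4, 34, 49] -> pop 4, enqueue [none], visited so far: [6, 5, 40, 4]
  queue [34, 49] -> pop 34, enqueue [14, 39], visited so far: [6, 5, 40, 4, 34]
  queue [49, 14, 39] -> pop 49, enqueue [none], visited so far: [6, 5, 40, 4, 34, 49]
  queue [14, 39] -> pop 14, enqueue [27], visited so far: [6, 5, 40, 4, 34, 49, 14]
  queue [39, 27] -> pop 39, enqueue [none], visited so far: [6, 5, 40, 4, 34, 49, 14, 39]
  queue [27] -> pop 27, enqueue [none], visited so far: [6, 5, 40, 4, 34, 49, 14, 39, 27]
Result: [6, 5, 40, 4, 34, 49, 14, 39, 27]


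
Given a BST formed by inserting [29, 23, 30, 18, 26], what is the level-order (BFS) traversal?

Tree insertion order: [29, 23, 30, 18, 26]
Tree (level-order array): [29, 23, 30, 18, 26]
BFS from the root, enqueuing left then right child of each popped node:
  queue [29] -> pop 29, enqueue [23, 30], visited so far: [29]
  queue [23, 30] -> pop 23, enqueue [18, 26], visited so far: [29, 23]
  queue [30, 18, 26] -> pop 30, enqueue [none], visited so far: [29, 23, 30]
  queue [18, 26] -> pop 18, enqueue [none], visited so far: [29, 23, 30, 18]
  queue [26] -> pop 26, enqueue [none], visited so far: [29, 23, 30, 18, 26]
Result: [29, 23, 30, 18, 26]


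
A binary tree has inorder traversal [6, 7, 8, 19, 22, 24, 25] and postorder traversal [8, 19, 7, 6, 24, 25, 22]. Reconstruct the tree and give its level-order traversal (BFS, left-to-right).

Inorder:   [6, 7, 8, 19, 22, 24, 25]
Postorder: [8, 19, 7, 6, 24, 25, 22]
Algorithm: postorder visits root last, so walk postorder right-to-left;
each value is the root of the current inorder slice — split it at that
value, recurse on the right subtree first, then the left.
Recursive splits:
  root=22; inorder splits into left=[6, 7, 8, 19], right=[24, 25]
  root=25; inorder splits into left=[24], right=[]
  root=24; inorder splits into left=[], right=[]
  root=6; inorder splits into left=[], right=[7, 8, 19]
  root=7; inorder splits into left=[], right=[8, 19]
  root=19; inorder splits into left=[8], right=[]
  root=8; inorder splits into left=[], right=[]
Reconstructed level-order: [22, 6, 25, 7, 24, 19, 8]


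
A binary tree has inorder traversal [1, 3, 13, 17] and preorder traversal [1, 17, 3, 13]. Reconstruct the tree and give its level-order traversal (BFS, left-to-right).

Inorder:  [1, 3, 13, 17]
Preorder: [1, 17, 3, 13]
Algorithm: preorder visits root first, so consume preorder in order;
for each root, split the current inorder slice at that value into
left-subtree inorder and right-subtree inorder, then recurse.
Recursive splits:
  root=1; inorder splits into left=[], right=[3, 13, 17]
  root=17; inorder splits into left=[3, 13], right=[]
  root=3; inorder splits into left=[], right=[13]
  root=13; inorder splits into left=[], right=[]
Reconstructed level-order: [1, 17, 3, 13]


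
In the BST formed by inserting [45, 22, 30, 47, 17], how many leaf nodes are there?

Tree built from: [45, 22, 30, 47, 17]
Tree (level-order array): [45, 22, 47, 17, 30]
Rule: A leaf has 0 children.
Per-node child counts:
  node 45: 2 child(ren)
  node 22: 2 child(ren)
  node 17: 0 child(ren)
  node 30: 0 child(ren)
  node 47: 0 child(ren)
Matching nodes: [17, 30, 47]
Count of leaf nodes: 3


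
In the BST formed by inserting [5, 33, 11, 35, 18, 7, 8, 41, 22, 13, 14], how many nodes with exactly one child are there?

Tree built from: [5, 33, 11, 35, 18, 7, 8, 41, 22, 13, 14]
Tree (level-order array): [5, None, 33, 11, 35, 7, 18, None, 41, None, 8, 13, 22, None, None, None, None, None, 14]
Rule: These are nodes with exactly 1 non-null child.
Per-node child counts:
  node 5: 1 child(ren)
  node 33: 2 child(ren)
  node 11: 2 child(ren)
  node 7: 1 child(ren)
  node 8: 0 child(ren)
  node 18: 2 child(ren)
  node 13: 1 child(ren)
  node 14: 0 child(ren)
  node 22: 0 child(ren)
  node 35: 1 child(ren)
  node 41: 0 child(ren)
Matching nodes: [5, 7, 13, 35]
Count of nodes with exactly one child: 4


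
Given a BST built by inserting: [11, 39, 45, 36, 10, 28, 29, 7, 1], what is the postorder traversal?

Tree insertion order: [11, 39, 45, 36, 10, 28, 29, 7, 1]
Tree (level-order array): [11, 10, 39, 7, None, 36, 45, 1, None, 28, None, None, None, None, None, None, 29]
Postorder traversal: [1, 7, 10, 29, 28, 36, 45, 39, 11]


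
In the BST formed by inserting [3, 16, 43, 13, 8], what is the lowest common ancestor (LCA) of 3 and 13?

Tree insertion order: [3, 16, 43, 13, 8]
Tree (level-order array): [3, None, 16, 13, 43, 8]
In a BST, the LCA of p=3, q=13 is the first node v on the
root-to-leaf path with p <= v <= q (go left if both < v, right if both > v).
Walk from root:
  at 3: 3 <= 3 <= 13, this is the LCA
LCA = 3


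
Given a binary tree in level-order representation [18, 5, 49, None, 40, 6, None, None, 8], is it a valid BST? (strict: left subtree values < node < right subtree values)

Level-order array: [18, 5, 49, None, 40, 6, None, None, 8]
Validate using subtree bounds (lo, hi): at each node, require lo < value < hi,
then recurse left with hi=value and right with lo=value.
Preorder trace (stopping at first violation):
  at node 18 with bounds (-inf, +inf): OK
  at node 5 with bounds (-inf, 18): OK
  at node 40 with bounds (5, 18): VIOLATION
Node 40 violates its bound: not (5 < 40 < 18).
Result: Not a valid BST


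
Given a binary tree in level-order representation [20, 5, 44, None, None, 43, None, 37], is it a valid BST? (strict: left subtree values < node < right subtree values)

Level-order array: [20, 5, 44, None, None, 43, None, 37]
Validate using subtree bounds (lo, hi): at each node, require lo < value < hi,
then recurse left with hi=value and right with lo=value.
Preorder trace (stopping at first violation):
  at node 20 with bounds (-inf, +inf): OK
  at node 5 with bounds (-inf, 20): OK
  at node 44 with bounds (20, +inf): OK
  at node 43 with bounds (20, 44): OK
  at node 37 with bounds (20, 43): OK
No violation found at any node.
Result: Valid BST


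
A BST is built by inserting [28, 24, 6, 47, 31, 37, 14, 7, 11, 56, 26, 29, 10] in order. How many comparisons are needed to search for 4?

Search path for 4: 28 -> 24 -> 6
Found: False
Comparisons: 3


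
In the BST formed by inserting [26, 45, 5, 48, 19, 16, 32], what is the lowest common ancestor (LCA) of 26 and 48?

Tree insertion order: [26, 45, 5, 48, 19, 16, 32]
Tree (level-order array): [26, 5, 45, None, 19, 32, 48, 16]
In a BST, the LCA of p=26, q=48 is the first node v on the
root-to-leaf path with p <= v <= q (go left if both < v, right if both > v).
Walk from root:
  at 26: 26 <= 26 <= 48, this is the LCA
LCA = 26


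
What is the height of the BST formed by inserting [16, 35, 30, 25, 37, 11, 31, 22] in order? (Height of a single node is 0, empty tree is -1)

Insertion order: [16, 35, 30, 25, 37, 11, 31, 22]
Tree (level-order array): [16, 11, 35, None, None, 30, 37, 25, 31, None, None, 22]
Compute height bottom-up (empty subtree = -1):
  height(11) = 1 + max(-1, -1) = 0
  height(22) = 1 + max(-1, -1) = 0
  height(25) = 1 + max(0, -1) = 1
  height(31) = 1 + max(-1, -1) = 0
  height(30) = 1 + max(1, 0) = 2
  height(37) = 1 + max(-1, -1) = 0
  height(35) = 1 + max(2, 0) = 3
  height(16) = 1 + max(0, 3) = 4
Height = 4


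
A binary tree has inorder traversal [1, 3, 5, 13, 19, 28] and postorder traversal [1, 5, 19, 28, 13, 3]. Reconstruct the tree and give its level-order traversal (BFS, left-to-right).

Inorder:   [1, 3, 5, 13, 19, 28]
Postorder: [1, 5, 19, 28, 13, 3]
Algorithm: postorder visits root last, so walk postorder right-to-left;
each value is the root of the current inorder slice — split it at that
value, recurse on the right subtree first, then the left.
Recursive splits:
  root=3; inorder splits into left=[1], right=[5, 13, 19, 28]
  root=13; inorder splits into left=[5], right=[19, 28]
  root=28; inorder splits into left=[19], right=[]
  root=19; inorder splits into left=[], right=[]
  root=5; inorder splits into left=[], right=[]
  root=1; inorder splits into left=[], right=[]
Reconstructed level-order: [3, 1, 13, 5, 28, 19]


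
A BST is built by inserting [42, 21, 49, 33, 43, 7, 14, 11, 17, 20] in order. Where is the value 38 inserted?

Starting tree (level order): [42, 21, 49, 7, 33, 43, None, None, 14, None, None, None, None, 11, 17, None, None, None, 20]
Insertion path: 42 -> 21 -> 33
Result: insert 38 as right child of 33
Final tree (level order): [42, 21, 49, 7, 33, 43, None, None, 14, None, 38, None, None, 11, 17, None, None, None, None, None, 20]


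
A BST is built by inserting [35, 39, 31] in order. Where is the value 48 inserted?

Starting tree (level order): [35, 31, 39]
Insertion path: 35 -> 39
Result: insert 48 as right child of 39
Final tree (level order): [35, 31, 39, None, None, None, 48]


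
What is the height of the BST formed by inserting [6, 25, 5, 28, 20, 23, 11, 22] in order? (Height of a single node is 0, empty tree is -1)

Insertion order: [6, 25, 5, 28, 20, 23, 11, 22]
Tree (level-order array): [6, 5, 25, None, None, 20, 28, 11, 23, None, None, None, None, 22]
Compute height bottom-up (empty subtree = -1):
  height(5) = 1 + max(-1, -1) = 0
  height(11) = 1 + max(-1, -1) = 0
  height(22) = 1 + max(-1, -1) = 0
  height(23) = 1 + max(0, -1) = 1
  height(20) = 1 + max(0, 1) = 2
  height(28) = 1 + max(-1, -1) = 0
  height(25) = 1 + max(2, 0) = 3
  height(6) = 1 + max(0, 3) = 4
Height = 4


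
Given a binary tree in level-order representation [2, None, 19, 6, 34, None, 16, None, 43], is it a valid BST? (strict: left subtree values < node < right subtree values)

Level-order array: [2, None, 19, 6, 34, None, 16, None, 43]
Validate using subtree bounds (lo, hi): at each node, require lo < value < hi,
then recurse left with hi=value and right with lo=value.
Preorder trace (stopping at first violation):
  at node 2 with bounds (-inf, +inf): OK
  at node 19 with bounds (2, +inf): OK
  at node 6 with bounds (2, 19): OK
  at node 16 with bounds (6, 19): OK
  at node 34 with bounds (19, +inf): OK
  at node 43 with bounds (34, +inf): OK
No violation found at any node.
Result: Valid BST


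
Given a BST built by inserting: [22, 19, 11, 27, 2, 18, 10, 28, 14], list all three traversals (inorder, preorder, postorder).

Tree insertion order: [22, 19, 11, 27, 2, 18, 10, 28, 14]
Tree (level-order array): [22, 19, 27, 11, None, None, 28, 2, 18, None, None, None, 10, 14]
Inorder (L, root, R): [2, 10, 11, 14, 18, 19, 22, 27, 28]
Preorder (root, L, R): [22, 19, 11, 2, 10, 18, 14, 27, 28]
Postorder (L, R, root): [10, 2, 14, 18, 11, 19, 28, 27, 22]


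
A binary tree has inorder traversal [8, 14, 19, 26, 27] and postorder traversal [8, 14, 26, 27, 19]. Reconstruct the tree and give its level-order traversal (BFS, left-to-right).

Inorder:   [8, 14, 19, 26, 27]
Postorder: [8, 14, 26, 27, 19]
Algorithm: postorder visits root last, so walk postorder right-to-left;
each value is the root of the current inorder slice — split it at that
value, recurse on the right subtree first, then the left.
Recursive splits:
  root=19; inorder splits into left=[8, 14], right=[26, 27]
  root=27; inorder splits into left=[26], right=[]
  root=26; inorder splits into left=[], right=[]
  root=14; inorder splits into left=[8], right=[]
  root=8; inorder splits into left=[], right=[]
Reconstructed level-order: [19, 14, 27, 8, 26]


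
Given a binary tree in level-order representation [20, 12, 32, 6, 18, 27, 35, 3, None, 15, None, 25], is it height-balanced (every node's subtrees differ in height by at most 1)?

Tree (level-order array): [20, 12, 32, 6, 18, 27, 35, 3, None, 15, None, 25]
Definition: a tree is height-balanced if, at every node, |h(left) - h(right)| <= 1 (empty subtree has height -1).
Bottom-up per-node check:
  node 3: h_left=-1, h_right=-1, diff=0 [OK], height=0
  node 6: h_left=0, h_right=-1, diff=1 [OK], height=1
  node 15: h_left=-1, h_right=-1, diff=0 [OK], height=0
  node 18: h_left=0, h_right=-1, diff=1 [OK], height=1
  node 12: h_left=1, h_right=1, diff=0 [OK], height=2
  node 25: h_left=-1, h_right=-1, diff=0 [OK], height=0
  node 27: h_left=0, h_right=-1, diff=1 [OK], height=1
  node 35: h_left=-1, h_right=-1, diff=0 [OK], height=0
  node 32: h_left=1, h_right=0, diff=1 [OK], height=2
  node 20: h_left=2, h_right=2, diff=0 [OK], height=3
All nodes satisfy the balance condition.
Result: Balanced


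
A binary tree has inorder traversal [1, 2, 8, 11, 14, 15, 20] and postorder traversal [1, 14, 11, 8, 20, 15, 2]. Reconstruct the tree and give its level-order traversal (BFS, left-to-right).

Inorder:   [1, 2, 8, 11, 14, 15, 20]
Postorder: [1, 14, 11, 8, 20, 15, 2]
Algorithm: postorder visits root last, so walk postorder right-to-left;
each value is the root of the current inorder slice — split it at that
value, recurse on the right subtree first, then the left.
Recursive splits:
  root=2; inorder splits into left=[1], right=[8, 11, 14, 15, 20]
  root=15; inorder splits into left=[8, 11, 14], right=[20]
  root=20; inorder splits into left=[], right=[]
  root=8; inorder splits into left=[], right=[11, 14]
  root=11; inorder splits into left=[], right=[14]
  root=14; inorder splits into left=[], right=[]
  root=1; inorder splits into left=[], right=[]
Reconstructed level-order: [2, 1, 15, 8, 20, 11, 14]


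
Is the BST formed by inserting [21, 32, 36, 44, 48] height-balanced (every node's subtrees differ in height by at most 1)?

Tree (level-order array): [21, None, 32, None, 36, None, 44, None, 48]
Definition: a tree is height-balanced if, at every node, |h(left) - h(right)| <= 1 (empty subtree has height -1).
Bottom-up per-node check:
  node 48: h_left=-1, h_right=-1, diff=0 [OK], height=0
  node 44: h_left=-1, h_right=0, diff=1 [OK], height=1
  node 36: h_left=-1, h_right=1, diff=2 [FAIL (|-1-1|=2 > 1)], height=2
  node 32: h_left=-1, h_right=2, diff=3 [FAIL (|-1-2|=3 > 1)], height=3
  node 21: h_left=-1, h_right=3, diff=4 [FAIL (|-1-3|=4 > 1)], height=4
Node 36 violates the condition: |-1 - 1| = 2 > 1.
Result: Not balanced


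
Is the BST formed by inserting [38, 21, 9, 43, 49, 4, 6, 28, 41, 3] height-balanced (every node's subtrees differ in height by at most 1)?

Tree (level-order array): [38, 21, 43, 9, 28, 41, 49, 4, None, None, None, None, None, None, None, 3, 6]
Definition: a tree is height-balanced if, at every node, |h(left) - h(right)| <= 1 (empty subtree has height -1).
Bottom-up per-node check:
  node 3: h_left=-1, h_right=-1, diff=0 [OK], height=0
  node 6: h_left=-1, h_right=-1, diff=0 [OK], height=0
  node 4: h_left=0, h_right=0, diff=0 [OK], height=1
  node 9: h_left=1, h_right=-1, diff=2 [FAIL (|1--1|=2 > 1)], height=2
  node 28: h_left=-1, h_right=-1, diff=0 [OK], height=0
  node 21: h_left=2, h_right=0, diff=2 [FAIL (|2-0|=2 > 1)], height=3
  node 41: h_left=-1, h_right=-1, diff=0 [OK], height=0
  node 49: h_left=-1, h_right=-1, diff=0 [OK], height=0
  node 43: h_left=0, h_right=0, diff=0 [OK], height=1
  node 38: h_left=3, h_right=1, diff=2 [FAIL (|3-1|=2 > 1)], height=4
Node 9 violates the condition: |1 - -1| = 2 > 1.
Result: Not balanced


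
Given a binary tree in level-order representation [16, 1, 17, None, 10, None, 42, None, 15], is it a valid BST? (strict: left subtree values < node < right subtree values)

Level-order array: [16, 1, 17, None, 10, None, 42, None, 15]
Validate using subtree bounds (lo, hi): at each node, require lo < value < hi,
then recurse left with hi=value and right with lo=value.
Preorder trace (stopping at first violation):
  at node 16 with bounds (-inf, +inf): OK
  at node 1 with bounds (-inf, 16): OK
  at node 10 with bounds (1, 16): OK
  at node 15 with bounds (10, 16): OK
  at node 17 with bounds (16, +inf): OK
  at node 42 with bounds (17, +inf): OK
No violation found at any node.
Result: Valid BST


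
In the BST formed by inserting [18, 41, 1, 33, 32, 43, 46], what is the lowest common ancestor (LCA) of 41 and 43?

Tree insertion order: [18, 41, 1, 33, 32, 43, 46]
Tree (level-order array): [18, 1, 41, None, None, 33, 43, 32, None, None, 46]
In a BST, the LCA of p=41, q=43 is the first node v on the
root-to-leaf path with p <= v <= q (go left if both < v, right if both > v).
Walk from root:
  at 18: both 41 and 43 > 18, go right
  at 41: 41 <= 41 <= 43, this is the LCA
LCA = 41


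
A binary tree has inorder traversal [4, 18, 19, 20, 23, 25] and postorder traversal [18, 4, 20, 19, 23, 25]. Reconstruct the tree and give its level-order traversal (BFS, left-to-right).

Inorder:   [4, 18, 19, 20, 23, 25]
Postorder: [18, 4, 20, 19, 23, 25]
Algorithm: postorder visits root last, so walk postorder right-to-left;
each value is the root of the current inorder slice — split it at that
value, recurse on the right subtree first, then the left.
Recursive splits:
  root=25; inorder splits into left=[4, 18, 19, 20, 23], right=[]
  root=23; inorder splits into left=[4, 18, 19, 20], right=[]
  root=19; inorder splits into left=[4, 18], right=[20]
  root=20; inorder splits into left=[], right=[]
  root=4; inorder splits into left=[], right=[18]
  root=18; inorder splits into left=[], right=[]
Reconstructed level-order: [25, 23, 19, 4, 20, 18]


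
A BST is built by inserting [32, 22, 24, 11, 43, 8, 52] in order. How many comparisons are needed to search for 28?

Search path for 28: 32 -> 22 -> 24
Found: False
Comparisons: 3


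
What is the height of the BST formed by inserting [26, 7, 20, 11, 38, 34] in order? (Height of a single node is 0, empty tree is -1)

Insertion order: [26, 7, 20, 11, 38, 34]
Tree (level-order array): [26, 7, 38, None, 20, 34, None, 11]
Compute height bottom-up (empty subtree = -1):
  height(11) = 1 + max(-1, -1) = 0
  height(20) = 1 + max(0, -1) = 1
  height(7) = 1 + max(-1, 1) = 2
  height(34) = 1 + max(-1, -1) = 0
  height(38) = 1 + max(0, -1) = 1
  height(26) = 1 + max(2, 1) = 3
Height = 3


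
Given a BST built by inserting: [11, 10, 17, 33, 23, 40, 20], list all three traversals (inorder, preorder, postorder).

Tree insertion order: [11, 10, 17, 33, 23, 40, 20]
Tree (level-order array): [11, 10, 17, None, None, None, 33, 23, 40, 20]
Inorder (L, root, R): [10, 11, 17, 20, 23, 33, 40]
Preorder (root, L, R): [11, 10, 17, 33, 23, 20, 40]
Postorder (L, R, root): [10, 20, 23, 40, 33, 17, 11]
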